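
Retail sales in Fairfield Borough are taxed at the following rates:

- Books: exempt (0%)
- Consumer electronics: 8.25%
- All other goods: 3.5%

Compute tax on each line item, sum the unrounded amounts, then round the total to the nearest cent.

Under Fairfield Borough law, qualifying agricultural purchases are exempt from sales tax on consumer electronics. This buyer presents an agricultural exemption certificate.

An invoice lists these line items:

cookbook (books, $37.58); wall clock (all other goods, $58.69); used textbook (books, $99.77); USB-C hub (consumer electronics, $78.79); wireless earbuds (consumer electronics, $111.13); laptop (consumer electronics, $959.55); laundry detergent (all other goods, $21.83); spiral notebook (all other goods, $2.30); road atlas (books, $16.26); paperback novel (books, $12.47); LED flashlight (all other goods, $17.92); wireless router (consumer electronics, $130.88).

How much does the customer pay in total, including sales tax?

Cookbook $37.58: books → 0% → $0.00
Wall clock $58.69: all other goods → 3.5% → $2.05415
Used textbook $99.77: books → 0% → $0.00
USB-C hub $78.79: consumer electronics, buyer-exempt → 0% → $0.00
Wireless earbuds $111.13: consumer electronics, buyer-exempt → 0% → $0.00
Laptop $959.55: consumer electronics, buyer-exempt → 0% → $0.00
Laundry detergent $21.83: all other goods → 3.5% → $0.76405
Spiral notebook $2.30: all other goods → 3.5% → $0.0805
Road atlas $16.26: books → 0% → $0.00
Paperback novel $12.47: books → 0% → $0.00
LED flashlight $17.92: all other goods → 3.5% → $0.6272
Wireless router $130.88: consumer electronics, buyer-exempt → 0% → $0.00
Subtotal = $1547.17; unrounded tax = $3.5259 → $3.53; total due = $1550.70

$1550.70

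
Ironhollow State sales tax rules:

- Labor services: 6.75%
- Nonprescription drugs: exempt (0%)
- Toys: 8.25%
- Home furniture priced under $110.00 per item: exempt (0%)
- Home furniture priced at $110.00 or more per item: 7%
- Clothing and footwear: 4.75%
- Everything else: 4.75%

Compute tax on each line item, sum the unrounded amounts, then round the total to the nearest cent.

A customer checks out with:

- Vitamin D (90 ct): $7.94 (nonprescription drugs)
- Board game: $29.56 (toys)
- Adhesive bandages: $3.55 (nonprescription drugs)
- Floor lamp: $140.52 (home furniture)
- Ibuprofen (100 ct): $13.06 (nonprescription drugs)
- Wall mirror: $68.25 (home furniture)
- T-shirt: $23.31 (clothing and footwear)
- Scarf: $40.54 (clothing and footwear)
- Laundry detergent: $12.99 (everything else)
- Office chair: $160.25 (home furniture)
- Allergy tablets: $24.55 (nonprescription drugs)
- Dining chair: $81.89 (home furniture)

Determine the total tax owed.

Vitamin D (90 ct) $7.94: nonprescription drugs → 0% → $0.00
Board game $29.56: toys → 8.25% → $2.4387
Adhesive bandages $3.55: nonprescription drugs → 0% → $0.00
Floor lamp $140.52: home furniture, $110.00 or more → 7% → $9.8364
Ibuprofen (100 ct) $13.06: nonprescription drugs → 0% → $0.00
Wall mirror $68.25: home furniture, under $110.00 → 0% → $0.00
T-shirt $23.31: clothing and footwear → 4.75% → $1.107225
Scarf $40.54: clothing and footwear → 4.75% → $1.92565
Laundry detergent $12.99: everything else → 4.75% → $0.617025
Office chair $160.25: home furniture, $110.00 or more → 7% → $11.2175
Allergy tablets $24.55: nonprescription drugs → 0% → $0.00
Dining chair $81.89: home furniture, under $110.00 → 0% → $0.00
Unrounded tax sum = $27.1425 → $27.14

$27.14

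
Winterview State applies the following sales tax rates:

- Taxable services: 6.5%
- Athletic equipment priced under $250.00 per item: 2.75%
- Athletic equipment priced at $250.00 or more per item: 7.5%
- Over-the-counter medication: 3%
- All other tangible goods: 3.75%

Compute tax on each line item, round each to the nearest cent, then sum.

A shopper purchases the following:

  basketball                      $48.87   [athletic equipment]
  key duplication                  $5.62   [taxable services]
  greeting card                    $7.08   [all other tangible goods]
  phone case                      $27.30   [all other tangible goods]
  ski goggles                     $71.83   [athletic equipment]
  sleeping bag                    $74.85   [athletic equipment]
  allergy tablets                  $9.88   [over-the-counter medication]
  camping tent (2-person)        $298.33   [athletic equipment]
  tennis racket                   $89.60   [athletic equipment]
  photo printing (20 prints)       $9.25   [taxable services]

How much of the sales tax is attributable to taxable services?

$0.97

Key duplication $5.62: taxable services → 6.5% → $0.37
Photo printing (20 prints) $9.25: taxable services → 6.5% → $0.60
Tax on taxable services = $0.37 + $0.60 = $0.97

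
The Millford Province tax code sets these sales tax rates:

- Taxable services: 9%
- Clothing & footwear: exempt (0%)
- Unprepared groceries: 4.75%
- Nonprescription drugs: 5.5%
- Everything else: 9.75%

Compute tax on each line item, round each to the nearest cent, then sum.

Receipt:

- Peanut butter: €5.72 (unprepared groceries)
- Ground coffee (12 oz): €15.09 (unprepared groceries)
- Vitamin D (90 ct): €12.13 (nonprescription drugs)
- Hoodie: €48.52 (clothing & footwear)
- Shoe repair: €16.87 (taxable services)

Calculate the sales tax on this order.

€3.18

Peanut butter €5.72: unprepared groceries → 4.75% → €0.27
Ground coffee (12 oz) €15.09: unprepared groceries → 4.75% → €0.72
Vitamin D (90 ct) €12.13: nonprescription drugs → 5.5% → €0.67
Hoodie €48.52: clothing & footwear → 0% → €0.00
Shoe repair €16.87: taxable services → 9% → €1.52
Total tax = €0.27 + €0.72 + €0.67 + €1.52 = €3.18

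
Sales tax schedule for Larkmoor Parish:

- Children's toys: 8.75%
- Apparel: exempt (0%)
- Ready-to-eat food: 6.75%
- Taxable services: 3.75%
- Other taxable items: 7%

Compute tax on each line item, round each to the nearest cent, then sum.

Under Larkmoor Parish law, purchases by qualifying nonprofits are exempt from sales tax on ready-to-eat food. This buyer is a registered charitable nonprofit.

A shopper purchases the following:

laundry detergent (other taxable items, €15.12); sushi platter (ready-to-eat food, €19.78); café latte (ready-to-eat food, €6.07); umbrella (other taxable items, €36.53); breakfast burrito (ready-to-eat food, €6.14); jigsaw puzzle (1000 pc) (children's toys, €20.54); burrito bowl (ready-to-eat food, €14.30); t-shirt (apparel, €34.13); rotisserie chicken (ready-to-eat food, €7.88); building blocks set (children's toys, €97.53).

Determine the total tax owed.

Laundry detergent €15.12: other taxable items → 7% → €1.06
Sushi platter €19.78: ready-to-eat food, buyer-exempt → 0% → €0.00
Café latte €6.07: ready-to-eat food, buyer-exempt → 0% → €0.00
Umbrella €36.53: other taxable items → 7% → €2.56
Breakfast burrito €6.14: ready-to-eat food, buyer-exempt → 0% → €0.00
Jigsaw puzzle (1000 pc) €20.54: children's toys → 8.75% → €1.80
Burrito bowl €14.30: ready-to-eat food, buyer-exempt → 0% → €0.00
T-shirt €34.13: apparel → 0% → €0.00
Rotisserie chicken €7.88: ready-to-eat food, buyer-exempt → 0% → €0.00
Building blocks set €97.53: children's toys → 8.75% → €8.53
Total tax = €1.06 + €2.56 + €1.80 + €8.53 = €13.95

€13.95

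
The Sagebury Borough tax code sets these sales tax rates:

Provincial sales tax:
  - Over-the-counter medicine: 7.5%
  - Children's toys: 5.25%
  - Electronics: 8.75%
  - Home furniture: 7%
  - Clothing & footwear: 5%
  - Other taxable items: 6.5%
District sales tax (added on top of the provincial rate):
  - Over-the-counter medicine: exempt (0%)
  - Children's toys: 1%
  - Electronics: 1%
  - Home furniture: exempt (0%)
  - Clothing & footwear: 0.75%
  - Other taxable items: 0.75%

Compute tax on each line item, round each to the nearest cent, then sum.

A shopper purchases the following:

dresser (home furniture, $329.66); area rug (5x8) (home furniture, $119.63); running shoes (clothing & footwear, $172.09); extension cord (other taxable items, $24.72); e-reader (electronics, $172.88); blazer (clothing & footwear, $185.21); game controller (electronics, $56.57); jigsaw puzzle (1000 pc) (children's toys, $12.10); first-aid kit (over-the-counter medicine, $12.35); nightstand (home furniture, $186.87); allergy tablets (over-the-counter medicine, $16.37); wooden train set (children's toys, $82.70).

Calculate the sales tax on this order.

Dresser $329.66: home furniture → 7% + 0% district = 7% → $23.08
Area rug (5x8) $119.63: home furniture → 7% + 0% district = 7% → $8.37
Running shoes $172.09: clothing & footwear → 5% + 0.75% district = 5.75% → $9.90
Extension cord $24.72: other taxable items → 6.5% + 0.75% district = 7.25% → $1.79
E-reader $172.88: electronics → 8.75% + 1% district = 9.75% → $16.86
Blazer $185.21: clothing & footwear → 5% + 0.75% district = 5.75% → $10.65
Game controller $56.57: electronics → 8.75% + 1% district = 9.75% → $5.52
Jigsaw puzzle (1000 pc) $12.10: children's toys → 5.25% + 1% district = 6.25% → $0.76
First-aid kit $12.35: over-the-counter medicine → 7.5% + 0% district = 7.5% → $0.93
Nightstand $186.87: home furniture → 7% + 0% district = 7% → $13.08
Allergy tablets $16.37: over-the-counter medicine → 7.5% + 0% district = 7.5% → $1.23
Wooden train set $82.70: children's toys → 5.25% + 1% district = 6.25% → $5.17
Total tax = $23.08 + $8.37 + $9.90 + $1.79 + $16.86 + $10.65 + $5.52 + $0.76 + $0.93 + $13.08 + $1.23 + $5.17 = $97.34

$97.34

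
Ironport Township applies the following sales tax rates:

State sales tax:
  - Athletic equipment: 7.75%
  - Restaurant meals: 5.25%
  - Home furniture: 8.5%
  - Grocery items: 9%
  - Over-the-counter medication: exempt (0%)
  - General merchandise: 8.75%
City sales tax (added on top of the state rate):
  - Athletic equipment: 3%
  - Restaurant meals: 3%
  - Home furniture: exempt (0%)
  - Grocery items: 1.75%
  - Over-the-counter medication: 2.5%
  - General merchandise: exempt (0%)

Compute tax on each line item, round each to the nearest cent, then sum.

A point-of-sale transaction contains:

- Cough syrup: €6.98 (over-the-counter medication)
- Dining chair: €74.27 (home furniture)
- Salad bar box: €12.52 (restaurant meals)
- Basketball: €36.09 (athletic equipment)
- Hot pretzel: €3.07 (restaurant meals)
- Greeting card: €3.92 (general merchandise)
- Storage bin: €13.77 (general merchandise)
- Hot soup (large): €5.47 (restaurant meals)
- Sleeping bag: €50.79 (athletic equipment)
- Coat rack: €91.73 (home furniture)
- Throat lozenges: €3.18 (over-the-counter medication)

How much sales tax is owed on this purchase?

Cough syrup €6.98: over-the-counter medication → 0% + 2.5% city = 2.5% → €0.17
Dining chair €74.27: home furniture → 8.5% + 0% city = 8.5% → €6.31
Salad bar box €12.52: restaurant meals → 5.25% + 3% city = 8.25% → €1.03
Basketball €36.09: athletic equipment → 7.75% + 3% city = 10.75% → €3.88
Hot pretzel €3.07: restaurant meals → 5.25% + 3% city = 8.25% → €0.25
Greeting card €3.92: general merchandise → 8.75% + 0% city = 8.75% → €0.34
Storage bin €13.77: general merchandise → 8.75% + 0% city = 8.75% → €1.20
Hot soup (large) €5.47: restaurant meals → 5.25% + 3% city = 8.25% → €0.45
Sleeping bag €50.79: athletic equipment → 7.75% + 3% city = 10.75% → €5.46
Coat rack €91.73: home furniture → 8.5% + 0% city = 8.5% → €7.80
Throat lozenges €3.18: over-the-counter medication → 0% + 2.5% city = 2.5% → €0.08
Total tax = €0.17 + €6.31 + €1.03 + €3.88 + €0.25 + €0.34 + €1.20 + €0.45 + €5.46 + €7.80 + €0.08 = €26.97

€26.97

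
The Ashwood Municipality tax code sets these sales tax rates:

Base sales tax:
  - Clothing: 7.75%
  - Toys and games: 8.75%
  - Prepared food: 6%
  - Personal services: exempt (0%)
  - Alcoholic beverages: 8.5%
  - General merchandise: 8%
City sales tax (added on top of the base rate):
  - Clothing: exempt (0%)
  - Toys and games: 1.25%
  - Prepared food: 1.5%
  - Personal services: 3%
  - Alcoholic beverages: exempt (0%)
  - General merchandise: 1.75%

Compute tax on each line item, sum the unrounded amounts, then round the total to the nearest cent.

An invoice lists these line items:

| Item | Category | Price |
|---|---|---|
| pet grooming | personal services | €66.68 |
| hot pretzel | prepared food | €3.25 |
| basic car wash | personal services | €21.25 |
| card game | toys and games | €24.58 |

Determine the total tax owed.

€5.34

Pet grooming €66.68: personal services → 0% + 3% city = 3% → €2.0004
Hot pretzel €3.25: prepared food → 6% + 1.5% city = 7.5% → €0.24375
Basic car wash €21.25: personal services → 0% + 3% city = 3% → €0.6375
Card game €24.58: toys and games → 8.75% + 1.25% city = 10% → €2.458
Unrounded tax sum = €5.33965 → €5.34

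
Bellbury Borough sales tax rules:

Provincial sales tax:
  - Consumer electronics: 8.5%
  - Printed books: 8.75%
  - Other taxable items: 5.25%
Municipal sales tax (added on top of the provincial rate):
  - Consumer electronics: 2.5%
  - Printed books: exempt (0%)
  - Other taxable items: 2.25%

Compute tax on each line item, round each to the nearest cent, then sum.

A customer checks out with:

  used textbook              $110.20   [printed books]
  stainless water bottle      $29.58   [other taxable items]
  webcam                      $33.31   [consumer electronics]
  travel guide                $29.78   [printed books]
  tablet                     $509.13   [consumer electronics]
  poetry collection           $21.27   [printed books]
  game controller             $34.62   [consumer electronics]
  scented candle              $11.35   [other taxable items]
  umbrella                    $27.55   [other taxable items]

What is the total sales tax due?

$82.72

Used textbook $110.20: printed books → 8.75% + 0% municipal = 8.75% → $9.64
Stainless water bottle $29.58: other taxable items → 5.25% + 2.25% municipal = 7.5% → $2.22
Webcam $33.31: consumer electronics → 8.5% + 2.5% municipal = 11% → $3.66
Travel guide $29.78: printed books → 8.75% + 0% municipal = 8.75% → $2.61
Tablet $509.13: consumer electronics → 8.5% + 2.5% municipal = 11% → $56.00
Poetry collection $21.27: printed books → 8.75% + 0% municipal = 8.75% → $1.86
Game controller $34.62: consumer electronics → 8.5% + 2.5% municipal = 11% → $3.81
Scented candle $11.35: other taxable items → 5.25% + 2.25% municipal = 7.5% → $0.85
Umbrella $27.55: other taxable items → 5.25% + 2.25% municipal = 7.5% → $2.07
Total tax = $9.64 + $2.22 + $3.66 + $2.61 + $56.00 + $1.86 + $3.81 + $0.85 + $2.07 = $82.72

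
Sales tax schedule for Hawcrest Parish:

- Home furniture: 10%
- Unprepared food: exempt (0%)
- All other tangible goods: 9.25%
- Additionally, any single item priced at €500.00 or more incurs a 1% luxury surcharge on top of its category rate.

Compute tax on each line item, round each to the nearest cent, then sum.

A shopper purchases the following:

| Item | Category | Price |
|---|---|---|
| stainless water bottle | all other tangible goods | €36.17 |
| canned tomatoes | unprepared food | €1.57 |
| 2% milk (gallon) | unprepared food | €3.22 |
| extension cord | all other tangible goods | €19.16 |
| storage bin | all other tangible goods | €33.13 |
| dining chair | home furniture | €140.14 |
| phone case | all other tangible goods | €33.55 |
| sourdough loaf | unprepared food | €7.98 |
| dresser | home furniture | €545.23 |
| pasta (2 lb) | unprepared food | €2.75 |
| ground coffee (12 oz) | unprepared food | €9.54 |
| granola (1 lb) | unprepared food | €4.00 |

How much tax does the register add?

€85.27

Stainless water bottle €36.17: all other tangible goods → 9.25% → €3.35
Canned tomatoes €1.57: unprepared food → 0% → €0.00
2% milk (gallon) €3.22: unprepared food → 0% → €0.00
Extension cord €19.16: all other tangible goods → 9.25% → €1.77
Storage bin €33.13: all other tangible goods → 9.25% → €3.06
Dining chair €140.14: home furniture → 10% → €14.01
Phone case €33.55: all other tangible goods → 9.25% → €3.10
Sourdough loaf €7.98: unprepared food → 0% → €0.00
Dresser €545.23: home furniture → 10% + 1% surcharge = 11% → €59.98
Pasta (2 lb) €2.75: unprepared food → 0% → €0.00
Ground coffee (12 oz) €9.54: unprepared food → 0% → €0.00
Granola (1 lb) €4.00: unprepared food → 0% → €0.00
Total tax = €3.35 + €1.77 + €3.06 + €14.01 + €3.10 + €59.98 = €85.27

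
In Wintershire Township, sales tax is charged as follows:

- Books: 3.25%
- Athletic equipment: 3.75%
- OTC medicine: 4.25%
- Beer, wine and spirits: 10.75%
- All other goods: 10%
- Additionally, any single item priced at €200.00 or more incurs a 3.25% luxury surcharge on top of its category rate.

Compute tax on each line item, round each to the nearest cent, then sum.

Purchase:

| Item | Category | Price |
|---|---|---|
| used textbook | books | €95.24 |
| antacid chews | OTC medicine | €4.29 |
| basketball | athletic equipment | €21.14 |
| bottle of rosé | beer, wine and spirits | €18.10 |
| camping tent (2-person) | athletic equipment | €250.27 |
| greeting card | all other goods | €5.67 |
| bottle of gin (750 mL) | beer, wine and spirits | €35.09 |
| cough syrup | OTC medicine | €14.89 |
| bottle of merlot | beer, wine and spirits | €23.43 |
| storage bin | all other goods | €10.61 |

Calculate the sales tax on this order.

Used textbook €95.24: books → 3.25% → €3.10
Antacid chews €4.29: OTC medicine → 4.25% → €0.18
Basketball €21.14: athletic equipment → 3.75% → €0.79
Bottle of rosé €18.10: beer, wine and spirits → 10.75% → €1.95
Camping tent (2-person) €250.27: athletic equipment → 3.75% + 3.25% surcharge = 7% → €17.52
Greeting card €5.67: all other goods → 10% → €0.57
Bottle of gin (750 mL) €35.09: beer, wine and spirits → 10.75% → €3.77
Cough syrup €14.89: OTC medicine → 4.25% → €0.63
Bottle of merlot €23.43: beer, wine and spirits → 10.75% → €2.52
Storage bin €10.61: all other goods → 10% → €1.06
Total tax = €3.10 + €0.18 + €0.79 + €1.95 + €17.52 + €0.57 + €3.77 + €0.63 + €2.52 + €1.06 = €32.09

€32.09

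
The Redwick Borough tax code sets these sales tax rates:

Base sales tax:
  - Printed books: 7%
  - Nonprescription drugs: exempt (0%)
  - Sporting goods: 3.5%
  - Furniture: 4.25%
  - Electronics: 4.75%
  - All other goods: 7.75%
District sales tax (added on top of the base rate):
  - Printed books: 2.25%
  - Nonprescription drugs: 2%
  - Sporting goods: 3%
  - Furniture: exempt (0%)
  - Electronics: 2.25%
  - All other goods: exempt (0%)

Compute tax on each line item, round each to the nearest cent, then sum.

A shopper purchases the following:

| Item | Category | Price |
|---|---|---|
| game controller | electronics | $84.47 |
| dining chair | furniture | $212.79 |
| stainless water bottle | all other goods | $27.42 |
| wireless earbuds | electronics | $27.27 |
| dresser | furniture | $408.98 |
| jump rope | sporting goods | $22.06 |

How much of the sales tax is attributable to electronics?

$7.82

Game controller $84.47: electronics → 4.75% + 2.25% district = 7% → $5.91
Wireless earbuds $27.27: electronics → 4.75% + 2.25% district = 7% → $1.91
Tax on electronics = $5.91 + $1.91 = $7.82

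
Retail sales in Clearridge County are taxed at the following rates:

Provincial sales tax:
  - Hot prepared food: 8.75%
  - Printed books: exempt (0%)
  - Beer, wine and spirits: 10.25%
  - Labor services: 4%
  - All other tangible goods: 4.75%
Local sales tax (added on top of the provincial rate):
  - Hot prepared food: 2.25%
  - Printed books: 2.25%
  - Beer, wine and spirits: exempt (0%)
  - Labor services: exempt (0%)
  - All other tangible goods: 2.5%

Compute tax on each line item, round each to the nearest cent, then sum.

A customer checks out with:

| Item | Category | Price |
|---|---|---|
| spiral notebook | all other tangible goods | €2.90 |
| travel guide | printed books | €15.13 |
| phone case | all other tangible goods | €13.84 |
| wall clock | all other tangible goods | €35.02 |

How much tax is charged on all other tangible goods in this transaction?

Spiral notebook €2.90: all other tangible goods → 4.75% + 2.5% local = 7.25% → €0.21
Phone case €13.84: all other tangible goods → 4.75% + 2.5% local = 7.25% → €1.00
Wall clock €35.02: all other tangible goods → 4.75% + 2.5% local = 7.25% → €2.54
Tax on all other tangible goods = €0.21 + €1.00 + €2.54 = €3.75

€3.75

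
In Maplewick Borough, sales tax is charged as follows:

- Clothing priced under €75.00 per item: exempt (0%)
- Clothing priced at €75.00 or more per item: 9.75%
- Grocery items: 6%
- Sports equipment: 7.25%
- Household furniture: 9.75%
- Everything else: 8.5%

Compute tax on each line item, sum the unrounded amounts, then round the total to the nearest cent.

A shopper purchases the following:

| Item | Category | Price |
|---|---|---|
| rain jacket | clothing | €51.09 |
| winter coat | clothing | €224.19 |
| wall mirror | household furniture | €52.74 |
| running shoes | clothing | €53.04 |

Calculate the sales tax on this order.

Rain jacket €51.09: clothing, under €75.00 → 0% → €0.00
Winter coat €224.19: clothing, €75.00 or more → 9.75% → €21.858525
Wall mirror €52.74: household furniture → 9.75% → €5.14215
Running shoes €53.04: clothing, under €75.00 → 0% → €0.00
Unrounded tax sum = €27.000675 → €27.00

€27.00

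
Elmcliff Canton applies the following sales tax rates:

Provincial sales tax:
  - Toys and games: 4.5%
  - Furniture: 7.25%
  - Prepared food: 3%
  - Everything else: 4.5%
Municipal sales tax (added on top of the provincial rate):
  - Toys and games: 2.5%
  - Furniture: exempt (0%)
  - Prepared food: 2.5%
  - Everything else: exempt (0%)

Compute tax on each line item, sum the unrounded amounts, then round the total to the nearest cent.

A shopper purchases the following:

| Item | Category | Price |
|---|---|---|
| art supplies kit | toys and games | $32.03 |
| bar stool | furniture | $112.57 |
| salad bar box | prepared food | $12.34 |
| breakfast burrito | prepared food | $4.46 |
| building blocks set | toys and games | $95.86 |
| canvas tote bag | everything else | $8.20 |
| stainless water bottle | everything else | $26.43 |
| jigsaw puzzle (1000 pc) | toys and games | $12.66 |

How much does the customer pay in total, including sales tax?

Art supplies kit $32.03: toys and games → 4.5% + 2.5% municipal = 7% → $2.2421
Bar stool $112.57: furniture → 7.25% + 0% municipal = 7.25% → $8.161325
Salad bar box $12.34: prepared food → 3% + 2.5% municipal = 5.5% → $0.6787
Breakfast burrito $4.46: prepared food → 3% + 2.5% municipal = 5.5% → $0.2453
Building blocks set $95.86: toys and games → 4.5% + 2.5% municipal = 7% → $6.7102
Canvas tote bag $8.20: everything else → 4.5% + 0% municipal = 4.5% → $0.369
Stainless water bottle $26.43: everything else → 4.5% + 0% municipal = 4.5% → $1.18935
Jigsaw puzzle (1000 pc) $12.66: toys and games → 4.5% + 2.5% municipal = 7% → $0.8862
Subtotal = $304.55; unrounded tax = $20.482175 → $20.48; total due = $325.03

$325.03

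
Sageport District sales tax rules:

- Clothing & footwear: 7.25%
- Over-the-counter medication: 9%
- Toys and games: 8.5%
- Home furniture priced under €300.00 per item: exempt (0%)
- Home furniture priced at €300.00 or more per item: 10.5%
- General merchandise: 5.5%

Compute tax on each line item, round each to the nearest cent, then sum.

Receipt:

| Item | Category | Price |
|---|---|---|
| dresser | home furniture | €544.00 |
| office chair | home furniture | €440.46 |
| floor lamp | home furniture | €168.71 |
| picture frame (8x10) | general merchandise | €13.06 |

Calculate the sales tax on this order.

Dresser €544.00: home furniture, €300.00 or more → 10.5% → €57.12
Office chair €440.46: home furniture, €300.00 or more → 10.5% → €46.25
Floor lamp €168.71: home furniture, under €300.00 → 0% → €0.00
Picture frame (8x10) €13.06: general merchandise → 5.5% → €0.72
Total tax = €57.12 + €46.25 + €0.72 = €104.09

€104.09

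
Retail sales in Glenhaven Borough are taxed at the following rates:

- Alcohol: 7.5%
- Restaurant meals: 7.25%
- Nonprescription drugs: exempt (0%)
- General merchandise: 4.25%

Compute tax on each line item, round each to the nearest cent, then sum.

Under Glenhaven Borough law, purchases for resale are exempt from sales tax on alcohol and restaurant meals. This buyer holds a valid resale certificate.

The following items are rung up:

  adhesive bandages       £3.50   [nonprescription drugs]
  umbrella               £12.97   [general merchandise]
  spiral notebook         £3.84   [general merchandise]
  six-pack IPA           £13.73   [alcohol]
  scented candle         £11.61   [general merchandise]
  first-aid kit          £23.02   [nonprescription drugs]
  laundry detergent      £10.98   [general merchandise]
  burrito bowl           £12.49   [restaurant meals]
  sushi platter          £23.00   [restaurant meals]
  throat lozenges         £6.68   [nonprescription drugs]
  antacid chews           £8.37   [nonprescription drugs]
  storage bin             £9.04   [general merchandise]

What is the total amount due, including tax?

Adhesive bandages £3.50: nonprescription drugs → 0% → £0.00
Umbrella £12.97: general merchandise → 4.25% → £0.55
Spiral notebook £3.84: general merchandise → 4.25% → £0.16
Six-pack IPA £13.73: alcohol, buyer-exempt → 0% → £0.00
Scented candle £11.61: general merchandise → 4.25% → £0.49
First-aid kit £23.02: nonprescription drugs → 0% → £0.00
Laundry detergent £10.98: general merchandise → 4.25% → £0.47
Burrito bowl £12.49: restaurant meals, buyer-exempt → 0% → £0.00
Sushi platter £23.00: restaurant meals, buyer-exempt → 0% → £0.00
Throat lozenges £6.68: nonprescription drugs → 0% → £0.00
Antacid chews £8.37: nonprescription drugs → 0% → £0.00
Storage bin £9.04: general merchandise → 4.25% → £0.38
Subtotal = £139.23; tax = £2.05; total due = £141.28

£141.28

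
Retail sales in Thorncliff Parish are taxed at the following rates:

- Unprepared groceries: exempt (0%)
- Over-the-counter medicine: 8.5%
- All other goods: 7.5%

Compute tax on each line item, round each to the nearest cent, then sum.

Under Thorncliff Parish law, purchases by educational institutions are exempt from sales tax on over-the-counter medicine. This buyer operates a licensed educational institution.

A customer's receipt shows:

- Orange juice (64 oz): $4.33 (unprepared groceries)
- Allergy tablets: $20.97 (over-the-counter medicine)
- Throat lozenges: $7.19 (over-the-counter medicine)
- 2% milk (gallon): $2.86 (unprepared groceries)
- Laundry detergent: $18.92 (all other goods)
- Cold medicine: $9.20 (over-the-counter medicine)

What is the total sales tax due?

$1.42

Orange juice (64 oz) $4.33: unprepared groceries → 0% → $0.00
Allergy tablets $20.97: over-the-counter medicine, buyer-exempt → 0% → $0.00
Throat lozenges $7.19: over-the-counter medicine, buyer-exempt → 0% → $0.00
2% milk (gallon) $2.86: unprepared groceries → 0% → $0.00
Laundry detergent $18.92: all other goods → 7.5% → $1.42
Cold medicine $9.20: over-the-counter medicine, buyer-exempt → 0% → $0.00
Total tax = $1.42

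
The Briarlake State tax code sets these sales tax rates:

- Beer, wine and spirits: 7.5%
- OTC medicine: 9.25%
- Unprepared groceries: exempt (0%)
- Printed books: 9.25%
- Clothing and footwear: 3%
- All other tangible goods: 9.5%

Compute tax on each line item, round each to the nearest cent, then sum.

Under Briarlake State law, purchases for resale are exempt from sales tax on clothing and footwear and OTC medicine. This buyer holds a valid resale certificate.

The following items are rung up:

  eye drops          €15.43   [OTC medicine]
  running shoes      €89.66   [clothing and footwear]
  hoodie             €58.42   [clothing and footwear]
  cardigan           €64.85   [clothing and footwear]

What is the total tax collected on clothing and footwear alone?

Running shoes €89.66: clothing and footwear, buyer-exempt → 0% → €0.00
Hoodie €58.42: clothing and footwear, buyer-exempt → 0% → €0.00
Cardigan €64.85: clothing and footwear, buyer-exempt → 0% → €0.00
Tax on clothing and footwear = €0.00 + €0.00 + €0.00 = €0.00

€0.00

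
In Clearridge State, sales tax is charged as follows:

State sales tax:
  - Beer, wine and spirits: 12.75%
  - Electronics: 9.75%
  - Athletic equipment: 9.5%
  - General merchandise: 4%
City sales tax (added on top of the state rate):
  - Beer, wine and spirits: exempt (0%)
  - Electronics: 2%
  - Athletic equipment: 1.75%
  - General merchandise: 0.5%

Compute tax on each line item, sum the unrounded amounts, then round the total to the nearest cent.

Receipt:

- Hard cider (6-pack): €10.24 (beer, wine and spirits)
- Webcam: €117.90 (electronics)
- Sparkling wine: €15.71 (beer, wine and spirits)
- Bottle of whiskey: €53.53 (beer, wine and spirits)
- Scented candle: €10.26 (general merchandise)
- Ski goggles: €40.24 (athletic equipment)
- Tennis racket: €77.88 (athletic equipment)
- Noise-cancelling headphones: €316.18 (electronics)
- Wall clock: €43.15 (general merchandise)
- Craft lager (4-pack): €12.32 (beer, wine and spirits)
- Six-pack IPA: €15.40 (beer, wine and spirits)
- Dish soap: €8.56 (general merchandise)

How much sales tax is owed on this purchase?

€80.75

Hard cider (6-pack) €10.24: beer, wine and spirits → 12.75% + 0% city = 12.75% → €1.3056
Webcam €117.90: electronics → 9.75% + 2% city = 11.75% → €13.85325
Sparkling wine €15.71: beer, wine and spirits → 12.75% + 0% city = 12.75% → €2.003025
Bottle of whiskey €53.53: beer, wine and spirits → 12.75% + 0% city = 12.75% → €6.825075
Scented candle €10.26: general merchandise → 4% + 0.5% city = 4.5% → €0.4617
Ski goggles €40.24: athletic equipment → 9.5% + 1.75% city = 11.25% → €4.527
Tennis racket €77.88: athletic equipment → 9.5% + 1.75% city = 11.25% → €8.7615
Noise-cancelling headphones €316.18: electronics → 9.75% + 2% city = 11.75% → €37.15115
Wall clock €43.15: general merchandise → 4% + 0.5% city = 4.5% → €1.94175
Craft lager (4-pack) €12.32: beer, wine and spirits → 12.75% + 0% city = 12.75% → €1.5708
Six-pack IPA €15.40: beer, wine and spirits → 12.75% + 0% city = 12.75% → €1.9635
Dish soap €8.56: general merchandise → 4% + 0.5% city = 4.5% → €0.3852
Unrounded tax sum = €80.74955 → €80.75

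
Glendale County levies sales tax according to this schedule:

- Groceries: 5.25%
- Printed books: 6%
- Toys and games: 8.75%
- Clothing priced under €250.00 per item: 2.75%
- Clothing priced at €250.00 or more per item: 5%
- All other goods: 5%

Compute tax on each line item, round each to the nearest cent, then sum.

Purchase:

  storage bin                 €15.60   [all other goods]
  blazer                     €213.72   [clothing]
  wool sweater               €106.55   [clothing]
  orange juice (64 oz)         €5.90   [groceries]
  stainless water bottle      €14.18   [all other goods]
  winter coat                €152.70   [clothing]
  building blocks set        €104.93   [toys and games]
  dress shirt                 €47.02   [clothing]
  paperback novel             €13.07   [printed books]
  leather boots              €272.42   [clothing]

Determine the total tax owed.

€39.68

Storage bin €15.60: all other goods → 5% → €0.78
Blazer €213.72: clothing, under €250.00 → 2.75% → €5.88
Wool sweater €106.55: clothing, under €250.00 → 2.75% → €2.93
Orange juice (64 oz) €5.90: groceries → 5.25% → €0.31
Stainless water bottle €14.18: all other goods → 5% → €0.71
Winter coat €152.70: clothing, under €250.00 → 2.75% → €4.20
Building blocks set €104.93: toys and games → 8.75% → €9.18
Dress shirt €47.02: clothing, under €250.00 → 2.75% → €1.29
Paperback novel €13.07: printed books → 6% → €0.78
Leather boots €272.42: clothing, €250.00 or more → 5% → €13.62
Total tax = €0.78 + €5.88 + €2.93 + €0.31 + €0.71 + €4.20 + €9.18 + €1.29 + €0.78 + €13.62 = €39.68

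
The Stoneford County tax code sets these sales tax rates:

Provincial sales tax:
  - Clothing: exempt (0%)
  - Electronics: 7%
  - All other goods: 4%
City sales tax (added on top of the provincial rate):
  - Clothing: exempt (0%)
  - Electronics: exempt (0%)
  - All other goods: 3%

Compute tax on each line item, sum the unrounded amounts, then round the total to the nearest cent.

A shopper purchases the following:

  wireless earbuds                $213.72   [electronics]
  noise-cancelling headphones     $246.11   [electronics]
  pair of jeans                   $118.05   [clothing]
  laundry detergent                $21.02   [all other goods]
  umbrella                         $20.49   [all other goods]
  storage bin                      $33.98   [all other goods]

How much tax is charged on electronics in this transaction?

$32.19

Wireless earbuds $213.72: electronics → 7% + 0% city = 7% → $14.9604
Noise-cancelling headphones $246.11: electronics → 7% + 0% city = 7% → $17.2277
Tax on electronics: unrounded sum = $32.1881 → $32.19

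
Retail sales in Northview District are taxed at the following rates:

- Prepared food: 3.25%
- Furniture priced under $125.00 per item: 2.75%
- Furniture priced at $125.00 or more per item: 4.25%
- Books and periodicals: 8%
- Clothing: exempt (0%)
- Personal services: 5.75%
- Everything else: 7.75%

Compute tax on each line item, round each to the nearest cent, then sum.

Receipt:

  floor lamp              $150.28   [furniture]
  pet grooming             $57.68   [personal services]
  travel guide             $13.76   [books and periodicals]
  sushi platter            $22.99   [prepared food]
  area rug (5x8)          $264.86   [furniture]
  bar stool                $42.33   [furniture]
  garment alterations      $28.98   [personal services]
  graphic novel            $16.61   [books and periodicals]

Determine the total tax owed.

Floor lamp $150.28: furniture, $125.00 or more → 4.25% → $6.39
Pet grooming $57.68: personal services → 5.75% → $3.32
Travel guide $13.76: books and periodicals → 8% → $1.10
Sushi platter $22.99: prepared food → 3.25% → $0.75
Area rug (5x8) $264.86: furniture, $125.00 or more → 4.25% → $11.26
Bar stool $42.33: furniture, under $125.00 → 2.75% → $1.16
Garment alterations $28.98: personal services → 5.75% → $1.67
Graphic novel $16.61: books and periodicals → 8% → $1.33
Total tax = $6.39 + $3.32 + $1.10 + $0.75 + $11.26 + $1.16 + $1.67 + $1.33 = $26.98

$26.98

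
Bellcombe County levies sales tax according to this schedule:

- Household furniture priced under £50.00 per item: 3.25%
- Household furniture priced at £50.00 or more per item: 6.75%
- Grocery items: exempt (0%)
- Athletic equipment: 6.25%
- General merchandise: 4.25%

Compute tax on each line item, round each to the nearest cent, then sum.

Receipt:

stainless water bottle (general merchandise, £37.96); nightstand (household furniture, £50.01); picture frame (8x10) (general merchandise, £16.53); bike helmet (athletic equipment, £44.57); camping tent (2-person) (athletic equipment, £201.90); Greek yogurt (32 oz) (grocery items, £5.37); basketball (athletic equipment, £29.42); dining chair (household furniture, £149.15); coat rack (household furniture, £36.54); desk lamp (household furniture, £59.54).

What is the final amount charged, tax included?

£669.21

Stainless water bottle £37.96: general merchandise → 4.25% → £1.61
Nightstand £50.01: household furniture, £50.00 or more → 6.75% → £3.38
Picture frame (8x10) £16.53: general merchandise → 4.25% → £0.70
Bike helmet £44.57: athletic equipment → 6.25% → £2.79
Camping tent (2-person) £201.90: athletic equipment → 6.25% → £12.62
Greek yogurt (32 oz) £5.37: grocery items → 0% → £0.00
Basketball £29.42: athletic equipment → 6.25% → £1.84
Dining chair £149.15: household furniture, £50.00 or more → 6.75% → £10.07
Coat rack £36.54: household furniture, under £50.00 → 3.25% → £1.19
Desk lamp £59.54: household furniture, £50.00 or more → 6.75% → £4.02
Subtotal = £630.99; tax = £38.22; total due = £669.21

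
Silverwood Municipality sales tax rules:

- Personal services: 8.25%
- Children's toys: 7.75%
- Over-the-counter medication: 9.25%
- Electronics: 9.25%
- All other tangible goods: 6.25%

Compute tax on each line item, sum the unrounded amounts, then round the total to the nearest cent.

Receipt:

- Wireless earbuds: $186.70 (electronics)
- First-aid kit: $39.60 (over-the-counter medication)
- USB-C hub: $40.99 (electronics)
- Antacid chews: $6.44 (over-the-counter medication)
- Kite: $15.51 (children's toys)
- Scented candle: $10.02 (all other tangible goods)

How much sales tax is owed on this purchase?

Wireless earbuds $186.70: electronics → 9.25% → $17.26975
First-aid kit $39.60: over-the-counter medication → 9.25% → $3.663
USB-C hub $40.99: electronics → 9.25% → $3.791575
Antacid chews $6.44: over-the-counter medication → 9.25% → $0.5957
Kite $15.51: children's toys → 7.75% → $1.202025
Scented candle $10.02: all other tangible goods → 6.25% → $0.62625
Unrounded tax sum = $27.1483 → $27.15

$27.15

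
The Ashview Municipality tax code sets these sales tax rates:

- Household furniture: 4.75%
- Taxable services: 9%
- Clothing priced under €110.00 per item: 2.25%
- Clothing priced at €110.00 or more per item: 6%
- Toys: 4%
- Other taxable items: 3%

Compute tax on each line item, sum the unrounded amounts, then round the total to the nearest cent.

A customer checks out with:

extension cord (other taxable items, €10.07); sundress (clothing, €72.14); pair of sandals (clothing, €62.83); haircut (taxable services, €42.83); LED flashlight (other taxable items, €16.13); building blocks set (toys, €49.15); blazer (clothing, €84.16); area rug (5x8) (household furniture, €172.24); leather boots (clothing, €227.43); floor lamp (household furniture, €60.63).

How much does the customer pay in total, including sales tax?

€833.85

Extension cord €10.07: other taxable items → 3% → €0.3021
Sundress €72.14: clothing, under €110.00 → 2.25% → €1.62315
Pair of sandals €62.83: clothing, under €110.00 → 2.25% → €1.413675
Haircut €42.83: taxable services → 9% → €3.8547
LED flashlight €16.13: other taxable items → 3% → €0.4839
Building blocks set €49.15: toys → 4% → €1.966
Blazer €84.16: clothing, under €110.00 → 2.25% → €1.8936
Area rug (5x8) €172.24: household furniture → 4.75% → €8.1814
Leather boots €227.43: clothing, €110.00 or more → 6% → €13.6458
Floor lamp €60.63: household furniture → 4.75% → €2.879925
Subtotal = €797.61; unrounded tax = €36.24425 → €36.24; total due = €833.85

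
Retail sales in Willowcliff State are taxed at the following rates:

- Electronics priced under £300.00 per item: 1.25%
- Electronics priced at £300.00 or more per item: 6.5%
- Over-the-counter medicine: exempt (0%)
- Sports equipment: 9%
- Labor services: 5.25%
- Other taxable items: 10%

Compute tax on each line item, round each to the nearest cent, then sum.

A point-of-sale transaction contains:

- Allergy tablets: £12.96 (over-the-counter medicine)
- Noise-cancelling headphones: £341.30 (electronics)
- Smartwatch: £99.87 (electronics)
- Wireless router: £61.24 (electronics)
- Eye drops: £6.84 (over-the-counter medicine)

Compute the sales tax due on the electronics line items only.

£24.20

Noise-cancelling headphones £341.30: electronics, £300.00 or more → 6.5% → £22.18
Smartwatch £99.87: electronics, under £300.00 → 1.25% → £1.25
Wireless router £61.24: electronics, under £300.00 → 1.25% → £0.77
Tax on electronics = £22.18 + £1.25 + £0.77 = £24.20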